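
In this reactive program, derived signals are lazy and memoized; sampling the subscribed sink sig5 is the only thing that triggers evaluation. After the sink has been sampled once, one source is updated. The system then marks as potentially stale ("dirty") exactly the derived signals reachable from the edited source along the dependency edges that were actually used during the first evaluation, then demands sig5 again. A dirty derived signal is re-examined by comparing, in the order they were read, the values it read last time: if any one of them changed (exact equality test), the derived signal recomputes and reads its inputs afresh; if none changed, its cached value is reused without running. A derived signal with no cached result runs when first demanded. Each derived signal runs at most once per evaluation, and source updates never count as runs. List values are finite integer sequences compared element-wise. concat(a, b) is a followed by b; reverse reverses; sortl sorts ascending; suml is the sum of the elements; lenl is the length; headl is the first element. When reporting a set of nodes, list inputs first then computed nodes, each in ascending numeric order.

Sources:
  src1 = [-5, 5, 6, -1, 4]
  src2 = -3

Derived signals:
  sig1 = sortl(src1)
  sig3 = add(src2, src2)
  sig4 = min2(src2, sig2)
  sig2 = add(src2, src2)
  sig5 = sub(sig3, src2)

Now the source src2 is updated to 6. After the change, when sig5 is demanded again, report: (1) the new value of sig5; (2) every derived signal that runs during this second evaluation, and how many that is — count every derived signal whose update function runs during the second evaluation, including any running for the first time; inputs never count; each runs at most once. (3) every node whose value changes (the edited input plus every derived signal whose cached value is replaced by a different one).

Demanding sig5 again yields 6.
2 derived signals run: sig3, sig5.
The nodes whose values change: src2, sig3, sig5.

First demand of the output computes:
  sig3 = add(-3, -3) = -6
  sig5 = sub(-6, -3) = -3

After the edit, cleaning proceeds:
  sig3: a read changed (src2 -3->6; src2 -3->6) — executes, giving 12.
  sig5: a read changed (sig3 -6->12; src2 -3->6) — executes, giving 6.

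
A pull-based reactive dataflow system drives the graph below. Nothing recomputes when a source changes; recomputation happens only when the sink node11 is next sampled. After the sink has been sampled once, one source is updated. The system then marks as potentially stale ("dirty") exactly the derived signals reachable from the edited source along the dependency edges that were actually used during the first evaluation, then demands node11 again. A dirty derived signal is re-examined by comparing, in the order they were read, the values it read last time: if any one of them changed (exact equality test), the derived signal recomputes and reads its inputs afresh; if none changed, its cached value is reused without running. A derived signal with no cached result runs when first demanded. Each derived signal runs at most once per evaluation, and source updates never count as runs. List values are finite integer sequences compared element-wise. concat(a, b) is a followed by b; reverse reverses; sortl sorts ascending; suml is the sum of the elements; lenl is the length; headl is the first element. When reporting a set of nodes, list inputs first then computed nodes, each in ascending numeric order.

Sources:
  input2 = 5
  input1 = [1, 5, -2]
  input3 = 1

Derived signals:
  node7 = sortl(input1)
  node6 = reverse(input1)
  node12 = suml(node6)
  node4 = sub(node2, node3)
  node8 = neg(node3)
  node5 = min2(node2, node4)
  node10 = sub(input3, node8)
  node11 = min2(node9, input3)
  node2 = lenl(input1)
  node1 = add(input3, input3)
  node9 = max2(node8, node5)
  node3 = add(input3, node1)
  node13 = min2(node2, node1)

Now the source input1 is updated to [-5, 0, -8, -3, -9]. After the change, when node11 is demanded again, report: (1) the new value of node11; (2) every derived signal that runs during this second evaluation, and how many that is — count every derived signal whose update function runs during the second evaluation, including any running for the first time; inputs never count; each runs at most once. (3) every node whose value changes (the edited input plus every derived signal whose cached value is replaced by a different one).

First evaluation (everything demanded from the output):
  node1 = add(1, 1) = 2
  node2 = lenl([1, 5, -2]) = 3
  node3 = add(1, 2) = 3
  node4 = sub(3, 3) = 0
  node5 = min2(3, 0) = 0
  node8 = neg(3) = -3
  node9 = max2(-3, 0) = 0
  node11 = min2(0, 1) = 0

Propagation after the edit:
  node2: runs — input1 [1, 5, -2]->[-5, 0, -8, -3, -9]; result 5.
  node4: runs — node2 3->5; result 2.
  node5: runs — node2 3->5; node4 0->2; result 2.
  node9: runs — node5 0->2; result 2.
  node11: runs — node9 0->2; result 1.

New value of node11: 1.
Derived signals that run: node2, node4, node5, node9, node11 — 5 in total.
Values that change: input1, node2, node4, node5, node9, node11.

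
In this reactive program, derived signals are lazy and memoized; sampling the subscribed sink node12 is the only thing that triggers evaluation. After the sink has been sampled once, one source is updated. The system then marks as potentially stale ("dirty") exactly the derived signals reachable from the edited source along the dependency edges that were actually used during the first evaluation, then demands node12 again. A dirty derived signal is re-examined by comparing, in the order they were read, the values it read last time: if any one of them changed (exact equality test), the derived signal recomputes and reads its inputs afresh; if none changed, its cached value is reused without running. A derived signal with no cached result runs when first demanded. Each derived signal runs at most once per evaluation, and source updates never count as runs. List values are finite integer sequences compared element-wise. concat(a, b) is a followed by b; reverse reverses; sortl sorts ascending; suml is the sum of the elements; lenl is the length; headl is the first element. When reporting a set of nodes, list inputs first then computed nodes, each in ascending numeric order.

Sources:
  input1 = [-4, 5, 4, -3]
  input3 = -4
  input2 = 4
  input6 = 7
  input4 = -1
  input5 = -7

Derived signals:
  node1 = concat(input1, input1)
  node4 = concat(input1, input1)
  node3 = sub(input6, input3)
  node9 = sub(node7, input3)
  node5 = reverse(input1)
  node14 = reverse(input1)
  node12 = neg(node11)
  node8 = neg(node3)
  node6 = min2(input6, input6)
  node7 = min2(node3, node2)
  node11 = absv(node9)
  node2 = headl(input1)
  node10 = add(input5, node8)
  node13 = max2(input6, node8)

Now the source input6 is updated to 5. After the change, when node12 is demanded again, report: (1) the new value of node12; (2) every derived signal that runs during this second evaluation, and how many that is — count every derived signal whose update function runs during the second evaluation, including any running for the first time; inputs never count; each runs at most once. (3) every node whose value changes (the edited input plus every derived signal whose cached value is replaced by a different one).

Demanding node12 again yields 0.
2 derived signals run: node3, node7.
The nodes whose values change: input6, node3.
Note the absorption at node7: it re-runs yet its value is the same, leaving the output's value untouched.

First demand of the output computes:
  node2 = headl([-4, 5, 4, -3]) = -4
  node3 = sub(7, -4) = 11
  node7 = min2(11, -4) = -4
  node9 = sub(-4, -4) = 0
  node11 = absv(0) = 0
  node12 = neg(0) = 0

After the edit, cleaning proceeds:
  node3: a read changed (input6 7->5) — executes, giving 9.
  node7: a read changed (node3 11->9) — executes, giving -4 — identical to its old value.
  node9: dirty, but its reads are unchanged (node7 unchanged, input3 unchanged); cached 0 stands.
  node11: dirty, but its reads are unchanged (node9 unchanged); cached 0 stands.
  node12: dirty, but its reads are unchanged (node11 unchanged); cached 0 stands.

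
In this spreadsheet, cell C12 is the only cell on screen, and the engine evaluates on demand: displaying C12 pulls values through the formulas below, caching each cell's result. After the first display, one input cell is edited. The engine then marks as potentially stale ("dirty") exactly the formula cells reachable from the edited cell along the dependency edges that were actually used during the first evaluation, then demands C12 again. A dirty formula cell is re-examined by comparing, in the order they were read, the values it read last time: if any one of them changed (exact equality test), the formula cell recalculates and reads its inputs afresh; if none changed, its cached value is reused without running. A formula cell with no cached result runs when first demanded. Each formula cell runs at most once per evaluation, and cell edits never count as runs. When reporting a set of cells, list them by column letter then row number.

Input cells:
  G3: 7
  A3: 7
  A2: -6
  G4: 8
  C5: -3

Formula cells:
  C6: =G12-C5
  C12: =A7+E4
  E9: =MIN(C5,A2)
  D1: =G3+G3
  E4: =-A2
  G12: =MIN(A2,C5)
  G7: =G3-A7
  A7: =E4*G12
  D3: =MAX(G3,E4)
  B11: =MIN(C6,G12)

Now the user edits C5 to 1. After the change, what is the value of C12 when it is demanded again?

C12 now evaluates to -30.
The important point: G12 recomputes to an identical value, and the output ends up unchanged.

Initial pass — values computed on the first demand:
  E4 = -(-6) = 6
  G12 = MIN(-6, -3) = -6
  A7 = 6 * -6 = -36
  C12 = -36 + 6 = -30

Second demand — change propagation:
  G12: re-runs because C5 -3->1; new result -6 (unchanged).
  A7: re-examined; everything it read last time is the same (E4 unchanged, G12 unchanged) — cache -36 kept, no run.
  C12: re-examined; everything it read last time is the same (A7 unchanged, E4 unchanged) — cache -30 kept, no run.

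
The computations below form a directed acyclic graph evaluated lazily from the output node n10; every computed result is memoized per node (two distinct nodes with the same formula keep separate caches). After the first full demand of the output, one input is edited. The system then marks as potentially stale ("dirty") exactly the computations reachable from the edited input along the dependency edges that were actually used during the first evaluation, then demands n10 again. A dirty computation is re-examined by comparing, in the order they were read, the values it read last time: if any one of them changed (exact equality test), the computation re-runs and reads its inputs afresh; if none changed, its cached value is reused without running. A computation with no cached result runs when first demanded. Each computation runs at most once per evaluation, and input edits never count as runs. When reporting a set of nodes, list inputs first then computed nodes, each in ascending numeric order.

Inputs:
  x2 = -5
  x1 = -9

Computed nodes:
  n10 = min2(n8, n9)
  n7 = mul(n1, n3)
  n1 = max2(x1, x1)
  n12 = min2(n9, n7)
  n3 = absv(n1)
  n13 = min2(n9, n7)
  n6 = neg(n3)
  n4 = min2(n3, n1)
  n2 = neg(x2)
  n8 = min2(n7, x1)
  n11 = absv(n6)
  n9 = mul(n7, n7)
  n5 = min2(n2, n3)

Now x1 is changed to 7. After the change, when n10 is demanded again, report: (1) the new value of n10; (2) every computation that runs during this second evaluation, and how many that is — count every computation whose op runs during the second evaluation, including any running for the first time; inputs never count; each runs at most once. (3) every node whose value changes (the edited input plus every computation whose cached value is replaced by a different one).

First demand of the output computes:
  n1 = max2(-9, -9) = -9
  n3 = absv(-9) = 9
  n7 = mul(-9, 9) = -81
  n8 = min2(-81, -9) = -81
  n9 = mul(-81, -81) = 6561
  n10 = min2(-81, 6561) = -81

After the edit, cleaning proceeds:
  n1: a read changed (x1 -9->7; x1 -9->7) — executes, giving 7.
  n3: a read changed (n1 -9->7) — executes, giving 7.
  n7: a read changed (n1 -9->7; n3 9->7) — executes, giving 49.
  n8: a read changed (n7 -81->49; x1 -9->7) — executes, giving 7.
  n9: a read changed (n7 -81->49; n7 -81->49) — executes, giving 2401.
  n10: a read changed (n8 -81->7; n9 6561->2401) — executes, giving 7.

Demanding n10 again yields 7.
6 computations run: n1, n3, n7, n8, n9, n10.
The nodes whose values change: x1, n1, n3, n7, n8, n9, n10.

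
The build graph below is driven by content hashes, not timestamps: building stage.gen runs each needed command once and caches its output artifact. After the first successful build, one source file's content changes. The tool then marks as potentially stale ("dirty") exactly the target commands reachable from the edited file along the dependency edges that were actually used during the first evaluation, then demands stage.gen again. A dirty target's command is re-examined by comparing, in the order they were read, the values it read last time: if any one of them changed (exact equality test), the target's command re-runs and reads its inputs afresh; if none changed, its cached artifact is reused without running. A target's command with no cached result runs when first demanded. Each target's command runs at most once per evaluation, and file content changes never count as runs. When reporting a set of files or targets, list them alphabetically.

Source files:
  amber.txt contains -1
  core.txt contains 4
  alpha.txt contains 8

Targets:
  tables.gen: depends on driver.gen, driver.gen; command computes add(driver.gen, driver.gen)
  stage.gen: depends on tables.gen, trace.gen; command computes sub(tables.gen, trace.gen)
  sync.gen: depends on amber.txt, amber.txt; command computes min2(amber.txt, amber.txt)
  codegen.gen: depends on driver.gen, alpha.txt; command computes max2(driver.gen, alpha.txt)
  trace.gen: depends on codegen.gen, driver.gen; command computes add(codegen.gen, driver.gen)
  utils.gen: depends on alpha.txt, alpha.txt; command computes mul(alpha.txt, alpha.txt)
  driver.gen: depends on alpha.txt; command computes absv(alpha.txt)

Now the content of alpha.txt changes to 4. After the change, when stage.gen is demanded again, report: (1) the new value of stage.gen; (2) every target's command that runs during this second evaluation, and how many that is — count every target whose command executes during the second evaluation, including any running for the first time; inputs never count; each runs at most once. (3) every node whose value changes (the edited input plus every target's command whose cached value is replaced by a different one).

stage.gen now evaluates to 0.
Run set: codegen.gen, driver.gen, stage.gen, tables.gen, trace.gen (5 run).
Changed values: alpha.txt, codegen.gen, driver.gen, tables.gen, trace.gen.

Initial pass — values computed on the first demand:
  driver.gen = absv(8) = 8
  codegen.gen = max2(8, 8) = 8
  tables.gen = add(8, 8) = 16
  trace.gen = add(8, 8) = 16
  stage.gen = sub(16, 16) = 0

Second demand — change propagation:
  driver.gen: re-runs because alpha.txt 8->4; new result 4.
  codegen.gen: re-runs because driver.gen 8->4; alpha.txt 8->4; new result 4.
  tables.gen: re-runs because driver.gen 8->4; driver.gen 8->4; new result 8.
  trace.gen: re-runs because codegen.gen 8->4; driver.gen 8->4; new result 8.
  stage.gen: re-runs because tables.gen 16->8; trace.gen 16->8; new result 0 (unchanged).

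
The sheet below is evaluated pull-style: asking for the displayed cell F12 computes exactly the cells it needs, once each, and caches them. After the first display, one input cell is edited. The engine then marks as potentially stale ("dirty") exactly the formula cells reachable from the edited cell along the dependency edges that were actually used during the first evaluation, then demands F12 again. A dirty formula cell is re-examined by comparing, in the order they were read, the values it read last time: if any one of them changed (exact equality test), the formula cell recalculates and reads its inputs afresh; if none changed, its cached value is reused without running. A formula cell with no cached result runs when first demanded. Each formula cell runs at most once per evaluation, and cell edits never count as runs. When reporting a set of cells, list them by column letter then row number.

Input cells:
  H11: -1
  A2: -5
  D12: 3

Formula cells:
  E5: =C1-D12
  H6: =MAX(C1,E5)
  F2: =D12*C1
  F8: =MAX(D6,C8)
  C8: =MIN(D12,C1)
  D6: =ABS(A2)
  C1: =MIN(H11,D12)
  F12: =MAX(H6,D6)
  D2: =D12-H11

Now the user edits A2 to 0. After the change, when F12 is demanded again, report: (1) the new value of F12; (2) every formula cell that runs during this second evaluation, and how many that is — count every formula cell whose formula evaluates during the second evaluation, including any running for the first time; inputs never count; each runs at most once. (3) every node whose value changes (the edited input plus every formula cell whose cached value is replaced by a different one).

Demanding F12 again yields 0.
2 formula cells run: D6, F12.
The nodes whose values change: A2, D6, F12.

First demand of the output computes:
  C1 = MIN(-1, 3) = -1
  D6 = ABS(-5) = 5
  E5 = -1 - 3 = -4
  H6 = MAX(-1, -4) = -1
  F12 = MAX(-1, 5) = 5

After the edit, cleaning proceeds:
  D6: a read changed (A2 -5->0) — executes, giving 0.
  F12: a read changed (D6 5->0) — executes, giving 0.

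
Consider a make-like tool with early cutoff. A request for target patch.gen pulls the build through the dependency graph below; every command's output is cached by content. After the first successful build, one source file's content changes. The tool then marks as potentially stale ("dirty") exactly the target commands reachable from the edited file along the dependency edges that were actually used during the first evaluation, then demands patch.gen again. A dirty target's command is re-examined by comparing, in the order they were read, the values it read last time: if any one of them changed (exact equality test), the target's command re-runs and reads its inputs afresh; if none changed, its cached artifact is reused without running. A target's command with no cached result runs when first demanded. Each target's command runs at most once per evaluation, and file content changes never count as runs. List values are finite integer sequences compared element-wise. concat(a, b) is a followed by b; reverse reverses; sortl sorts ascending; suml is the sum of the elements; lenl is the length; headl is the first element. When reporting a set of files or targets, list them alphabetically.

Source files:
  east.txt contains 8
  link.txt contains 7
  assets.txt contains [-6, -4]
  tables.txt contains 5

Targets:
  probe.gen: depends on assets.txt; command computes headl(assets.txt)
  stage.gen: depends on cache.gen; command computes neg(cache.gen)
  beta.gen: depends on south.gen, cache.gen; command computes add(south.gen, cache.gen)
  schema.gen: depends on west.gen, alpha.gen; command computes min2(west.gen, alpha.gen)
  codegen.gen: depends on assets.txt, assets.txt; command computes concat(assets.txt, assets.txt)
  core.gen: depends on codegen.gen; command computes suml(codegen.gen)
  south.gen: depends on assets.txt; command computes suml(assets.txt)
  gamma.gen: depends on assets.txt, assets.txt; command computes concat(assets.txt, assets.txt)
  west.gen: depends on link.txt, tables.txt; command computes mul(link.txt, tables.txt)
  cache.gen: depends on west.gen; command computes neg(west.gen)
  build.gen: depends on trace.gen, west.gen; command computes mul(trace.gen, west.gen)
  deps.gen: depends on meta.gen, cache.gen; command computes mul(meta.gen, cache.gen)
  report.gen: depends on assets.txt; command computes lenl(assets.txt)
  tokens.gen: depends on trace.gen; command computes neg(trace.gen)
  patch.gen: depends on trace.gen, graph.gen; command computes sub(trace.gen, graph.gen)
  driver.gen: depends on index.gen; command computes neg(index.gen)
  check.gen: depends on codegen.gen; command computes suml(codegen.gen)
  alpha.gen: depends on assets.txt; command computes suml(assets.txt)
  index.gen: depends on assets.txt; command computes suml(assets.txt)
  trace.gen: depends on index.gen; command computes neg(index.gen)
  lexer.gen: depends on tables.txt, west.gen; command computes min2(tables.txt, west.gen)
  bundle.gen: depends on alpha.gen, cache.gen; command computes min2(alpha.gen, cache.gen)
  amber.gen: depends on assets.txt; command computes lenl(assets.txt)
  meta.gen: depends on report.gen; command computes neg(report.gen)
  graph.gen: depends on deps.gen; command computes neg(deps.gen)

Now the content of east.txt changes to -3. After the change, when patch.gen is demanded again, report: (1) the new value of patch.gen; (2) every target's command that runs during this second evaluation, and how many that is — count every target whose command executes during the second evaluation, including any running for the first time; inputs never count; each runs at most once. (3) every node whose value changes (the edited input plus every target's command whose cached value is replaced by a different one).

First demand of the output computes:
  index.gen = suml([-6, -4]) = -10
  report.gen = lenl([-6, -4]) = 2
  meta.gen = neg(2) = -2
  trace.gen = neg(-10) = 10
  west.gen = mul(7, 5) = 35
  cache.gen = neg(35) = -35
  deps.gen = mul(-2, -35) = 70
  graph.gen = neg(70) = -70
  patch.gen = sub(10, -70) = 80

After the edit, cleaning proceeds:
  no node depends on east.txt at all; the second demand re-runs nothing.

Note the shortcut — nothing in the graph depends on east.txt at all, so no recomputation happens.

Demanding patch.gen again yields 80.
0 target commands run: none.
The nodes whose values change: east.txt.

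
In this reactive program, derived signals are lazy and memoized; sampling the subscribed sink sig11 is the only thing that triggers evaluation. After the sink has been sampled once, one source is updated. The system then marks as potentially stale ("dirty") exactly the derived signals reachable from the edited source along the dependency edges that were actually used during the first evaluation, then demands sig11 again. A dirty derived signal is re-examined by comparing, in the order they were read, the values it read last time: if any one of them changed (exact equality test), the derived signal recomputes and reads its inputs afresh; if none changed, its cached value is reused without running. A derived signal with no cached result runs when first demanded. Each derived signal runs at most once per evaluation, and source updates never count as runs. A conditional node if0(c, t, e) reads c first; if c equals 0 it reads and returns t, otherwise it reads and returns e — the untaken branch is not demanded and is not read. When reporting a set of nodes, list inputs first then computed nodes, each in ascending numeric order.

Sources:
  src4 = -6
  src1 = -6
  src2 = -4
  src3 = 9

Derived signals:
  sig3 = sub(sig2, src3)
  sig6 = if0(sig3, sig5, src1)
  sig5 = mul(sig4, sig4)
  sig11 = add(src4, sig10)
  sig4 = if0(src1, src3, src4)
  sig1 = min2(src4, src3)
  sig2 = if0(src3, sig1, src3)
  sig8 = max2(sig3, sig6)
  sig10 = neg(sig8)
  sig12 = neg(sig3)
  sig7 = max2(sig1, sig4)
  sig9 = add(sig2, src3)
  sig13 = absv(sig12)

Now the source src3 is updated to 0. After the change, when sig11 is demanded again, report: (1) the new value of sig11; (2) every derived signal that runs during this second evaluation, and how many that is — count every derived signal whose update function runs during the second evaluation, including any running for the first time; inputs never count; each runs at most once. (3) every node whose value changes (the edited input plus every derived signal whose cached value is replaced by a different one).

First demand of the output computes:
  sig2 = if0(src3=9 -> else branch src3) = 9
  sig3 = sub(9, 9) = 0
  sig4 = if0(src1=-6 -> else branch src4) = -6
  sig5 = mul(-6, -6) = 36
  sig6 = if0(sig3=0 -> then branch sig5) = 36
  sig8 = max2(0, 36) = 36
  sig10 = neg(36) = -36
  sig11 = add(-6, -36) = -42

After the edit, cleaning proceeds:
  sig1: had never run; runs now, result -6.
  sig2: a read changed (src3 9->0; src3 9->0) — executes, giving -6.
  sig3: a read changed (sig2 9->-6; src3 9->0) — executes, giving -6.
  sig6: a read changed (sig3 0->-6) — executes, giving -6.
  sig8: a read changed (sig3 0->-6; sig6 36->-6) — executes, giving -6.
  sig10: a read changed (sig8 36->-6) — executes, giving 6.
  sig11: a read changed (sig10 -36->6) — executes, giving 0.

Note the branch switch — sig1 had no cache and runs now for the first time.

Demanding sig11 again yields 0.
7 derived signals run: sig1, sig2, sig3, sig6, sig8, sig10, sig11.
The nodes whose values change: src3, sig2, sig3, sig6, sig8, sig10, sig11.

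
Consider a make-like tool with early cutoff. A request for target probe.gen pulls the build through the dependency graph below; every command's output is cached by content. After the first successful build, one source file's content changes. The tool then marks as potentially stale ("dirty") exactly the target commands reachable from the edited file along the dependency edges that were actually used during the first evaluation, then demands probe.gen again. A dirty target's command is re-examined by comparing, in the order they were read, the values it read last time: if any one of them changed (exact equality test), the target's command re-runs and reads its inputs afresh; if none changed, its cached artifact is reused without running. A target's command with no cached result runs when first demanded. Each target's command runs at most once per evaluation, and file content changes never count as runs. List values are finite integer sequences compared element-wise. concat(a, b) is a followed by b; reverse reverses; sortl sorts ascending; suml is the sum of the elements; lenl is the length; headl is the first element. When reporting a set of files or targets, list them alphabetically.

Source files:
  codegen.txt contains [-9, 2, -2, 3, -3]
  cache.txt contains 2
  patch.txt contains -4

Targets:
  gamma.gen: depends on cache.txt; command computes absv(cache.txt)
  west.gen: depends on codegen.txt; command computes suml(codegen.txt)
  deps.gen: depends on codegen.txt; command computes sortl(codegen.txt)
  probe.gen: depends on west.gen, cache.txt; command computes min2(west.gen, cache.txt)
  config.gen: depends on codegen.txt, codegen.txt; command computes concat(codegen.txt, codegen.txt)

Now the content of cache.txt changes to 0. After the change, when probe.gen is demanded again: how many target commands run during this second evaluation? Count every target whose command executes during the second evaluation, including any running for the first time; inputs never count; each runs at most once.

1 target commands run: probe.gen.

First demand of the output computes:
  west.gen = suml([-9, 2, -2, 3, -3]) = -9
  probe.gen = min2(-9, 2) = -9

After the edit, cleaning proceeds:
  probe.gen: a read changed (cache.txt 2->0) — executes, giving -9 — identical to its old value.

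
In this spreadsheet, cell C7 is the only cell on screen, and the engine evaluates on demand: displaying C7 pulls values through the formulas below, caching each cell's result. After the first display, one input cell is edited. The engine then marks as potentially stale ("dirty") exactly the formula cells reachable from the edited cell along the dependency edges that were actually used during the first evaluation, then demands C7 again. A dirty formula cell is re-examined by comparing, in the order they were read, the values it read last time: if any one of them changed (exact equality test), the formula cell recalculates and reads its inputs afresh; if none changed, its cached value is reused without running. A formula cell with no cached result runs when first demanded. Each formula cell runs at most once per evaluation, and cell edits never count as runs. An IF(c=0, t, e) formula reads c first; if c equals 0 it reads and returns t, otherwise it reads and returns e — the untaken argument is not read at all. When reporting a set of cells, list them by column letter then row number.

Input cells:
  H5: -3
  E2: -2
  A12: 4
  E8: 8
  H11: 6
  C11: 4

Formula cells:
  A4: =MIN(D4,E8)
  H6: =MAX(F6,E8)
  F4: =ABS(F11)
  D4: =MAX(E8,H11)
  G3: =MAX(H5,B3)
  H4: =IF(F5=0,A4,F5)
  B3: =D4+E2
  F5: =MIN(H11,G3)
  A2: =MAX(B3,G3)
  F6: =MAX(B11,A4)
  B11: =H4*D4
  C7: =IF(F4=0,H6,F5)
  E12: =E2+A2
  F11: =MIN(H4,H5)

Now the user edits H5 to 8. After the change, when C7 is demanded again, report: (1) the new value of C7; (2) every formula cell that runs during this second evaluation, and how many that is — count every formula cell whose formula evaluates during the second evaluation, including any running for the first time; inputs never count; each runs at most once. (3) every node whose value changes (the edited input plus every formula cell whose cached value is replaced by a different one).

Initial pass — values computed on the first demand:
  D4 = MAX(8, 6) = 8
  B3 = 8 + -2 = 6
  G3 = MAX(-3, 6) = 6
  F5 = MIN(6, 6) = 6
  H4 = IF(F5=0: F5=6 -> else branch F5) = 6
  F11 = MIN(6, -3) = -3
  F4 = ABS(-3) = 3
  C7 = IF(F4=0: F4=3 -> else branch F5) = 6

Second demand — change propagation:
  G3: re-runs because H5 -3->8; new result 8.
  F5: re-runs because G3 6->8; new result 6 (unchanged).
  H4: re-examined; everything it read last time is the same (F5 unchanged, F5 unchanged) — cache 6 kept, no run.
  F11: re-runs because H5 -3->8; new result 6.
  F4: re-runs because F11 -3->6; new result 6.
  C7: re-runs because F4 3->6; new result 6 (unchanged).

The important point: at H4 every value read last time is unchanged, so the dirty flag clears without a run.

C7 now evaluates to 6.
Run set: C7, F4, F5, F11, G3 (5 run).
Changed values: F4, F11, G3, H5.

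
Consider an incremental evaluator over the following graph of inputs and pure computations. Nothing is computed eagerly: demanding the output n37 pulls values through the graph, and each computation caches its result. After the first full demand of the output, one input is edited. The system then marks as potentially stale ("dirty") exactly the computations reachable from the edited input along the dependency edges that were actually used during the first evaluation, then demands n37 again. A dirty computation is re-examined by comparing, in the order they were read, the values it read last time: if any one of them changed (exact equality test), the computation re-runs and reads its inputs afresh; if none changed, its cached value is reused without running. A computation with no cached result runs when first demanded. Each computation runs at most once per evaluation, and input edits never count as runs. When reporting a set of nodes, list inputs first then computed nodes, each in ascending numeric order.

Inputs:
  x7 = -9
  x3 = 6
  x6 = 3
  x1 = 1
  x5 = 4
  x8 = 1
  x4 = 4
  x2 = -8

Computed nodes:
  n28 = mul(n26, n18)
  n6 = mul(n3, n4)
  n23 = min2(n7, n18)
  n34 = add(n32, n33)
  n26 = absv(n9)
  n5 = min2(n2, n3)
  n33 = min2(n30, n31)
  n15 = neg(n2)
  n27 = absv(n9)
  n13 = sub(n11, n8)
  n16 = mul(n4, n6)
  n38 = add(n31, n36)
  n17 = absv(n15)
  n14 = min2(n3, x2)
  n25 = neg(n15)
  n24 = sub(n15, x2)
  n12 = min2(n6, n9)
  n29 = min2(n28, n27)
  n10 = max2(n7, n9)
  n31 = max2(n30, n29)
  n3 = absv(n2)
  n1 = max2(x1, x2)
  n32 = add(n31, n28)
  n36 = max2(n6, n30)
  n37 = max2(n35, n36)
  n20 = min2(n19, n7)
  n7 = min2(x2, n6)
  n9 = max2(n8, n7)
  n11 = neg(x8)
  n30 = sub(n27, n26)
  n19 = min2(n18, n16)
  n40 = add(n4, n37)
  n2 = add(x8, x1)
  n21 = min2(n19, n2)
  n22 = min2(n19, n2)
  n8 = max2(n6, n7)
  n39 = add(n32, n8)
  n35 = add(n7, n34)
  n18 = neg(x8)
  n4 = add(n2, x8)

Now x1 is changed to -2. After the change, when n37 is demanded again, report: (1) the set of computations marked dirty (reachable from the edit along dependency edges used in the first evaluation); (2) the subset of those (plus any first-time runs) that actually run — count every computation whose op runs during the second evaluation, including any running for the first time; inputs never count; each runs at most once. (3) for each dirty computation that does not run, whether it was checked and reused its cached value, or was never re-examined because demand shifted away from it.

Initial pass — values computed on the first demand:
  n2 = add(1, 1) = 2
  n3 = absv(2) = 2
  n4 = add(2, 1) = 3
  n6 = mul(2, 3) = 6
  n7 = min2(-8, 6) = -8
  n8 = max2(6, -8) = 6
  n9 = max2(6, -8) = 6
  n18 = neg(1) = -1
  n26 = absv(6) = 6
  n27 = absv(6) = 6
  n28 = mul(6, -1) = -6
  n29 = min2(-6, 6) = -6
  n30 = sub(6, 6) = 0
  n31 = max2(0, -6) = 0
  n32 = add(0, -6) = -6
  n33 = min2(0, 0) = 0
  n34 = add(-6, 0) = -6
  n35 = add(-8, -6) = -14
  n36 = max2(6, 0) = 6
  n37 = max2(-14, 6) = 6

Second demand — change propagation:
  n2: re-runs because x1 1->-2; new result -1.
  n3: re-runs because n2 2->-1; new result 1.
  n4: re-runs because n2 2->-1; new result 0.
  n6: re-runs because n3 2->1; n4 3->0; new result 0.
  n7: re-runs because n6 6->0; new result -8 (unchanged).
  n8: re-runs because n6 6->0; new result 0.
  n9: re-runs because n8 6->0; new result 0.
  n26: re-runs because n9 6->0; new result 0.
  n27: re-runs because n9 6->0; new result 0.
  n28: re-runs because n26 6->0; new result 0.
  n29: re-runs because n28 -6->0; n27 6->0; new result 0.
  n30: re-runs because n27 6->0; n26 6->0; new result 0 (unchanged).
  n31: re-runs because n29 -6->0; new result 0 (unchanged).
  n32: re-runs because n28 -6->0; new result 0.
  n33: re-examined; everything it read last time is the same (n30 unchanged, n31 unchanged) — cache 0 kept, no run.
  n34: re-runs because n32 -6->0; new result 0.
  n35: re-runs because n34 -6->0; new result -8.
  n36: re-runs because n6 6->0; new result 0.
  n37: re-runs because n35 -14->-8; n36 6->0; new result 0.

The important point: at n33 every value read last time is unchanged, so the dirty flag clears without a run.

Dirty set: n2, n3, n4, n6, n7, n8, n9, n26, n27, n28, n29, n30, n31, n32, n33, n34, n35, n36, n37.
Run set: n2, n3, n4, n6, n7, n8, n9, n26, n27, n28, n29, n30, n31, n32, n34, n35, n36, n37 (18 run).
Re-examined without running (cache reused): n33.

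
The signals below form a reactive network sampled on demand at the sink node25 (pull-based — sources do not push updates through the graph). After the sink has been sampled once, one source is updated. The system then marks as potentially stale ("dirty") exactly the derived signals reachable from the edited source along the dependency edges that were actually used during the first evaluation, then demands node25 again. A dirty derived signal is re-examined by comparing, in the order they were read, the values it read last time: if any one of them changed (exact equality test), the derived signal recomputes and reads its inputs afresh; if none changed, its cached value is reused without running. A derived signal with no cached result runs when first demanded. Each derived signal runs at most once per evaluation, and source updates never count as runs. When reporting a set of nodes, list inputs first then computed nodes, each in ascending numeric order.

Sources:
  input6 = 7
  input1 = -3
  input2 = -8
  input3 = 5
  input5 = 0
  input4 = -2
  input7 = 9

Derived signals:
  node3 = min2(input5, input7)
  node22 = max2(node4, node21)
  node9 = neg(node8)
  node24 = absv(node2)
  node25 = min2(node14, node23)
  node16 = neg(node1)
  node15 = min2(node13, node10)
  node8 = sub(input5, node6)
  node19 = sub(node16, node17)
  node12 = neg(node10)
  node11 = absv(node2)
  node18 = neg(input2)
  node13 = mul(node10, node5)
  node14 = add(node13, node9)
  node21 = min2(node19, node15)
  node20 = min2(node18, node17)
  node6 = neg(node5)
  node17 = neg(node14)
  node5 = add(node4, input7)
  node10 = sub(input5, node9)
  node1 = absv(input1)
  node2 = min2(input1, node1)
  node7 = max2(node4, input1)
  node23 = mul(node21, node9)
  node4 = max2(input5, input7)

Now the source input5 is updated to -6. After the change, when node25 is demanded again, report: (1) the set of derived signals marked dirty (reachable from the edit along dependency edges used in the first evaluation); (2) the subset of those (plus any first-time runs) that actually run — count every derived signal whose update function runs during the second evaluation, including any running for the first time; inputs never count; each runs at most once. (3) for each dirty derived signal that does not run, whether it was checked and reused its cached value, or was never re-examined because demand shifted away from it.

Initial pass — values computed on the first demand:
  node1 = absv(-3) = 3
  node4 = max2(0, 9) = 9
  node5 = add(9, 9) = 18
  node6 = neg(18) = -18
  node8 = sub(0, -18) = 18
  node9 = neg(18) = -18
  node10 = sub(0, -18) = 18
  node13 = mul(18, 18) = 324
  node14 = add(324, -18) = 306
  node15 = min2(324, 18) = 18
  node16 = neg(3) = -3
  node17 = neg(306) = -306
  node19 = sub(-3, -306) = 303
  node21 = min2(303, 18) = 18
  node23 = mul(18, -18) = -324
  node25 = min2(306, -324) = -324

Second demand — change propagation:
  node4: re-runs because input5 0->-6; new result 9 (unchanged).
  node5: re-examined; everything it read last time is the same (node4 unchanged, input7 unchanged) — cache 18 kept, no run.
  node6: re-examined; everything it read last time is the same (node5 unchanged) — cache -18 kept, no run.
  node8: re-runs because input5 0->-6; new result 12.
  node9: re-runs because node8 18->12; new result -12.
  node10: re-runs because input5 0->-6; node9 -18->-12; new result 6.
  node13: re-runs because node10 18->6; new result 108.
  node14: re-runs because node13 324->108; node9 -18->-12; new result 96.
  node15: re-runs because node13 324->108; node10 18->6; new result 6.
  node17: re-runs because node14 306->96; new result -96.
  node19: re-runs because node17 -306->-96; new result 93.
  node21: re-runs because node19 303->93; node15 18->6; new result 6.
  node23: re-runs because node21 18->6; node9 -18->-12; new result -72.
  node25: re-runs because node14 306->96; node23 -324->-72; new result -72.

The important point: at node5 every value read last time is unchanged, so the dirty flag clears without a run.

Dirty set: node4, node5, node6, node8, node9, node10, node13, node14, node15, node17, node19, node21, node23, node25.
Run set: node4, node8, node9, node10, node13, node14, node15, node17, node19, node21, node23, node25 (12 run).
Re-examined without running (cache reused): node5, node6.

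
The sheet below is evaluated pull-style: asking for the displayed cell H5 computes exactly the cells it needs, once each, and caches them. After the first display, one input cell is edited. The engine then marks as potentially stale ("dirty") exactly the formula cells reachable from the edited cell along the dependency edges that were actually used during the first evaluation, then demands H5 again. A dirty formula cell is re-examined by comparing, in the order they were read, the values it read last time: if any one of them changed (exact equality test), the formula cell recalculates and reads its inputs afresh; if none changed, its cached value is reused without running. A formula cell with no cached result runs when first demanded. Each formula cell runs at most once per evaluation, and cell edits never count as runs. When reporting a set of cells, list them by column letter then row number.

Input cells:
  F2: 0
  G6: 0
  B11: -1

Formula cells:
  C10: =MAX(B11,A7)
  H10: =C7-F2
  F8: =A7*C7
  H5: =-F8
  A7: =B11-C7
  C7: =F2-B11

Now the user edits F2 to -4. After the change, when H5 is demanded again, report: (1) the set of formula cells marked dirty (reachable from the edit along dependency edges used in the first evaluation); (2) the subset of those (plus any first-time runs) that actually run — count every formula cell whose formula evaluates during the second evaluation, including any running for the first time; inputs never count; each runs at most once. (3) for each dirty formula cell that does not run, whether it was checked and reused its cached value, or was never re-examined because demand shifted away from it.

First demand of the output computes:
  C7 = 0 - -1 = 1
  A7 = -1 - 1 = -2
  F8 = -2 * 1 = -2
  H5 = -(-2) = 2

After the edit, cleaning proceeds:
  C7: a read changed (F2 0->-4) — executes, giving -3.
  A7: a read changed (C7 1->-3) — executes, giving 2.
  F8: a read changed (A7 -2->2; C7 1->-3) — executes, giving -6.
  H5: a read changed (F8 -2->-6) — executes, giving 6.

The edit dirties: A7, C7, F8, H5.
4 formula cells run: A7, C7, F8, H5.
No dirty formula cell escaped a run.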